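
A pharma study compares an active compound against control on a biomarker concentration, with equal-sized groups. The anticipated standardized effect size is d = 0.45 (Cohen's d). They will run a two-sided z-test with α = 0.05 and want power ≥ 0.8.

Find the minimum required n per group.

Set Φ(δ − 1.960) = 0.8; then δ − 1.960 = Φ⁻¹(0.8) = 0.842, giving δ = 2.802.
(Ignoring the negligible lower-tail rejection probability gives the usual closed-form inversion.)
δ = d·√(n/2) ⇒ n = 2(δ/d)² = 2 × (2.802 / 0.45)² = 77.52.
Round up to the next whole unit.

n = 78 per group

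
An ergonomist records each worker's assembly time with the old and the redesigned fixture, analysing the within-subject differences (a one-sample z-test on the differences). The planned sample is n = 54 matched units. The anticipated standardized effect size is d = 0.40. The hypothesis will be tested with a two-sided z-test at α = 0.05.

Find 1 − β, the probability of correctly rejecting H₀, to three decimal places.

Noncentrality parameter: δ = d·√n = 0.40 × √54 = 2.9394
Critical value for a two-sided test at α = 0.05: z_{α/2} = 1.960.
Power = Φ(δ − 1.960) + Φ(−δ − 1.960) = Φ(0.979) + Φ(-4.899) = 0.8363 + 0.0000 = 0.8363.

Power ≈ 0.836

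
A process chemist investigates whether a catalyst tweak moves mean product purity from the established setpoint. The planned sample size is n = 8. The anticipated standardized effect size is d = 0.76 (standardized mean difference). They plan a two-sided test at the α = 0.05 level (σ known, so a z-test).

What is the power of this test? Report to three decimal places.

Noncentrality parameter: δ = d·√n = 0.76 × √8 = 2.1496
Critical value for a two-sided test at α = 0.05: z_{α/2} = 1.960.
Power = Φ(δ − 1.960) + Φ(−δ − 1.960) = Φ(0.190) + Φ(-4.110) = 0.5752 + 0.0000 = 0.5752.

Power ≈ 0.575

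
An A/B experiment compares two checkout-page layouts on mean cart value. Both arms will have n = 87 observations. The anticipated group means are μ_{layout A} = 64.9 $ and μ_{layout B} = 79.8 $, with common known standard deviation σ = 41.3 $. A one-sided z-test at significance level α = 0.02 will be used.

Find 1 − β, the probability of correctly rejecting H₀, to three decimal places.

Power ≈ 0.628

Standardized effect: d = |μ_{layout A} − μ_{layout B}| / σ = |64.9 − 79.8| / 41.3 = 0.3608
Noncentrality parameter: δ = d·√(n/2) = 0.3608 × √(87/2) = 2.3795
Critical value for a one-sided test at α = 0.02: z_α = 2.054.
Power = P(Z > 2.054 − δ) = Φ(0.326) = 0.6277.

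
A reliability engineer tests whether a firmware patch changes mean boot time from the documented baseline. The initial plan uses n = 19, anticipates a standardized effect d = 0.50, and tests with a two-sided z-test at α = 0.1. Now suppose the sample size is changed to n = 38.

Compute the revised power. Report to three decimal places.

With n = 38: δ = d·√n = 0.50 × √38 = 3.0822. Critical value z_{0.05} = 1.645.
Revised power = Φ(δ − 1.645) + Φ(−δ − 1.645) = Φ(1.437) + Φ(-4.727) = 0.9247 + 0.0000 = 0.9247.

Power ≈ 0.925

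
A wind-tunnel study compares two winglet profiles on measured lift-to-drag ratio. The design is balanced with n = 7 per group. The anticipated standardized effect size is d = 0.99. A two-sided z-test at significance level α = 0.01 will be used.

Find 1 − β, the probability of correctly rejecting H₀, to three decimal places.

Power ≈ 0.235

Noncentrality parameter: λ = d·√(n/2) = 0.99 × √(7/2) = 1.8521
Critical value for a two-sided test at α = 0.01: z_{α/2} = 2.576.
Power = Φ(λ − 2.576) + Φ(−λ − 2.576) = Φ(-0.724) + Φ(-4.428) = 0.2346 + 0.0000 = 0.2346.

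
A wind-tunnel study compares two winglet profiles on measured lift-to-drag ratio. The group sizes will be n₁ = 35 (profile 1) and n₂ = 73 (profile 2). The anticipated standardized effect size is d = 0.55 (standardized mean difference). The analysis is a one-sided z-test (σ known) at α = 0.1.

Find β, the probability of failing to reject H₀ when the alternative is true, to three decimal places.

Noncentrality parameter: δ = d / √(1/n₁ + 1/n₂) = 0.55 / √(1/35 + 1/73) = 2.6751
One-sided α = 0.1 → critical value z_{0.1} = 1.282.
Power = Φ(δ − 1.282) = Φ(1.394) = 0.9183.
Type II error: β = 1 − power = 1 − 0.9183 = 0.0817.

β ≈ 0.082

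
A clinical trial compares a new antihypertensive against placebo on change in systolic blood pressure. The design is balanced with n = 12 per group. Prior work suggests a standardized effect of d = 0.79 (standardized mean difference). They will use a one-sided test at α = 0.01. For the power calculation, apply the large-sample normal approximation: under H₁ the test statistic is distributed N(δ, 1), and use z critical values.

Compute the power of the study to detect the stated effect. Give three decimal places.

Power ≈ 0.348

Noncentrality parameter: δ = d·√(n/2) = 0.79 × √(12/2) = 1.9351
One-sided α = 0.01 → critical value z_{0.01} = 2.326.
Power = Φ(δ − 2.326) = Φ(-0.391) = 0.3478.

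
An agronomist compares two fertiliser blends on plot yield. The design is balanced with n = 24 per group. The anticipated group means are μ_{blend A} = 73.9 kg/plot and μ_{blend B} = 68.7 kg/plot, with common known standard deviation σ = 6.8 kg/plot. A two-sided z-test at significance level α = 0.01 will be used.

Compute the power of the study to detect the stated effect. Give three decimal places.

Standardized effect: d = |μ_{blend A} − μ_{blend B}| / σ = |73.9 − 68.7| / 6.8 = 0.7647
Noncentrality parameter: δ = d·√(n/2) = 0.7647 × √(24/2) = 2.6490
Critical value for a two-sided test at α = 0.01: z_{α/2} = 2.576.
Power = Φ(δ − 2.576) + Φ(−δ − 2.576) = Φ(0.073) + Φ(-5.225) = 0.5292 + 0.0000 = 0.5292.

Power ≈ 0.529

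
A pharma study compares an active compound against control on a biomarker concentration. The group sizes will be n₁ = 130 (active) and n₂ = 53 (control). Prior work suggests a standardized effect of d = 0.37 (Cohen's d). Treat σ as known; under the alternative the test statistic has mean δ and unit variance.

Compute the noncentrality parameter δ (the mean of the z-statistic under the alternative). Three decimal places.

δ ≈ 2.270

δ = d / √(1/n₁ + 1/n₂) = 0.37 / √(1/130 + 1/53) = 2.2703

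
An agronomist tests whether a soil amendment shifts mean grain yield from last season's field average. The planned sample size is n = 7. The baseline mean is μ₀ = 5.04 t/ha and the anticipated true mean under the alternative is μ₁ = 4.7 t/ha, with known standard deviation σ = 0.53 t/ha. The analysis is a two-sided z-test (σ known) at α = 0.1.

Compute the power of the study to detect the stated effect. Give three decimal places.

Power ≈ 0.521

Standardized effect: d = |μ₁ − μ₀| / σ = |4.7 − 5.04| / 0.53 = 0.6415
Noncentrality parameter: δ = d·√n = 0.6415 × √7 = 1.6973
Two-sided α = 0.1 → critical value z_{0.05} = 1.645.
Power = Φ(δ − 1.645) + Φ(−δ − 1.645) = Φ(0.052) + Φ(-3.342) = 0.5209 + 0.0004 = 0.5213.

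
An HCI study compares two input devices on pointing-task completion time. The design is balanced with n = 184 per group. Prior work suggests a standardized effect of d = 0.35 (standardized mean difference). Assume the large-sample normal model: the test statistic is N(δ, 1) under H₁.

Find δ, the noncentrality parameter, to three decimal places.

δ ≈ 3.357

The noncentrality parameter scales effect size by the design's sample-size factor: δ = d·√(n/2) = 0.35 × √(184/2) = 3.3571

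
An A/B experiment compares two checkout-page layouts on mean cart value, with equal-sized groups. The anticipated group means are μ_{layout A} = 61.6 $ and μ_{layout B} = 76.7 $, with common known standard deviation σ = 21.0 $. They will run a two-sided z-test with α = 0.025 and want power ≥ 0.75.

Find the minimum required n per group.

n = 33 per group

Standardized effect: d = |μ_{layout A} − μ_{layout B}| / σ = |61.6 − 76.7| / 21.0 = 0.7190
For power 0.75 need Φ(δ − z_{0.0125}) = 0.75, so δ = z_{0.0125} + z_{0.25} = 2.241 + 0.674 = 2.916.
(The Φ(−δ − z_{α/2}) term is vanishingly small for δ > 0 and is dropped in the standard sample-size formula.)
δ = d·√(n/2) ⇒ n = 2(δ/d)² = 2 × (2.916 / 0.7190)² = 32.89.
Rounding up, n = 33 per group.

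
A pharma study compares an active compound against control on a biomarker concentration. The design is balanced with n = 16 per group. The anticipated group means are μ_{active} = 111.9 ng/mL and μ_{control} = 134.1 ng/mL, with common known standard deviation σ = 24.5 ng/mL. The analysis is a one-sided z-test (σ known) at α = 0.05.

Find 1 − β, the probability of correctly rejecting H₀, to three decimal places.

Standardized effect: d = |μ_{active} − μ_{control}| / σ = |111.9 − 134.1| / 24.5 = 0.9061
Noncentrality parameter: δ = d·√(n/2) = 0.9061 × √(16/2) = 2.5629
One-sided α = 0.05 → critical value z_{0.05} = 1.645.
Power = Φ(δ − 1.645) = Φ(0.918) = 0.8207.

Power ≈ 0.821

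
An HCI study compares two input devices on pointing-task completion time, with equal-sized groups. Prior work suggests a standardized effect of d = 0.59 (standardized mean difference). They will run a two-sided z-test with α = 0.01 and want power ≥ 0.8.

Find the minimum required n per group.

Set Φ(δ − 2.576) = 0.8; then δ − 2.576 = Φ⁻¹(0.8) = 0.842, giving δ = 3.417.
(Ignoring the negligible lower-tail rejection probability gives the usual closed-form inversion.)
δ = d·√(n/2) ⇒ n = 2(δ/d)² = 2 × (3.417 / 0.59)² = 67.10.
Rounding up, n = 68 per group.

n = 68 per group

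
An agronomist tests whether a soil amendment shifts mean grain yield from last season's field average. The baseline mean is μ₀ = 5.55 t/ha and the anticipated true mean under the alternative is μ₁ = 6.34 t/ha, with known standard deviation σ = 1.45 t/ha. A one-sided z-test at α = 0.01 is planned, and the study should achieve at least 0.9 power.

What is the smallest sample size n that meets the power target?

Standardized effect: d = |μ₁ − μ₀| / σ = |6.34 − 5.55| / 1.45 = 0.5448
Set Φ(δ − 2.326) = 0.9; then δ − 2.326 = Φ⁻¹(0.9) = 1.282, giving δ = 3.608.
δ = d·√n ⇒ n = (δ/d)² = (3.608 / 0.5448)² = 43.85.
Rounding up, n = 44.

n = 44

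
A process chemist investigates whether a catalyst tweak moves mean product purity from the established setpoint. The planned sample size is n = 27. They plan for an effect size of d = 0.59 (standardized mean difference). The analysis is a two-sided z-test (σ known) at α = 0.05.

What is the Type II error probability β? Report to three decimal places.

β ≈ 0.134

Noncentrality parameter: δ = d·√n = 0.59 × √27 = 3.0657
Critical value for a two-sided test at α = 0.05: z_{α/2} = 1.960.
Power = Φ(δ − 1.960) + Φ(−δ − 1.960) = Φ(1.106) + Φ(-5.026) = 0.8656 + 0.0000 = 0.8656.
Type II error: β = 1 − power = 1 − 0.8656 = 0.1344.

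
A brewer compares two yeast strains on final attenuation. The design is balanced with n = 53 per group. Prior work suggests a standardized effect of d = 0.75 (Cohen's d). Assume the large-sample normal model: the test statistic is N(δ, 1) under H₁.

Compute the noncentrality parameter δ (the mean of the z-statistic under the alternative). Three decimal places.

δ ≈ 3.861

δ = d·√(n/2) = 0.75 × √(53/2) = 3.8609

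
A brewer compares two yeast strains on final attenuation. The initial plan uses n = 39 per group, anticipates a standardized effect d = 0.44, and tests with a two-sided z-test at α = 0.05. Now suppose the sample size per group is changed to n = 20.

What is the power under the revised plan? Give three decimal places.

Power ≈ 0.285

With n = 20 per group: δ = d·√(n/2) = 0.44 × √(20/2) = 1.3914. Critical value z_{0.025} = 1.960.
Revised power = Φ(δ − 1.960) + Φ(−δ − 1.960) = Φ(-0.569) + Φ(-3.351) = 0.2848 + 0.0004 = 0.2852.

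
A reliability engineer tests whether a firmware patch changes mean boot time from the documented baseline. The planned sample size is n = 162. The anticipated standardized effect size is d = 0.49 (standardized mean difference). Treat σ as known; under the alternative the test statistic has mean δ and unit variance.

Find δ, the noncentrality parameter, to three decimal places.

The noncentrality parameter scales effect size by the design's sample-size factor: δ = d·√n = 0.49 × √162 = 6.2367

δ ≈ 6.237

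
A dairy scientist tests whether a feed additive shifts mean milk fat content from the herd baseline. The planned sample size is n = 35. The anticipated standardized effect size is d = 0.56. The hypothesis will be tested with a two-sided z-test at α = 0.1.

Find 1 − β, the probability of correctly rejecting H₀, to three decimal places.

Power ≈ 0.952

Noncentrality parameter: δ = d·√n = 0.56 × √35 = 3.3130
Critical value for a two-sided test at α = 0.1: z_{α/2} = 1.645.
Power = Φ(δ − 1.645) + Φ(−δ − 1.645) = Φ(1.668) + Φ(-4.958) = 0.9524 + 0.0000 = 0.9524.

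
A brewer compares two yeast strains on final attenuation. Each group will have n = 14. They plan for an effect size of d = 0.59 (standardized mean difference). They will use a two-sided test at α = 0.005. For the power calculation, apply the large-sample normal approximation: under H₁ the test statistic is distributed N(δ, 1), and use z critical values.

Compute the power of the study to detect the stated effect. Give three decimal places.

Power ≈ 0.106

Noncentrality parameter: δ = d·√(n/2) = 0.59 × √(14/2) = 1.5610
Critical value for a two-sided test at α = 0.005: z_{α/2} = 2.807.
Power = Φ(δ − 2.807) + Φ(−δ − 2.807) = Φ(-1.246) + Φ(-4.368) = 0.1064 + 0.0000 = 0.1064.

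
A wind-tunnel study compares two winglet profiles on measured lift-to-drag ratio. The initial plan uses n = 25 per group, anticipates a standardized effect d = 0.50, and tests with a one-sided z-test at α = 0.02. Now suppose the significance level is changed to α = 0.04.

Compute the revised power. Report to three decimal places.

Power ≈ 0.507

δ = d·√(n/2) = 0.50 × √(25/2) = 1.7678 (unchanged). New critical value: z_{0.04} = 1.751.
Revised power = Φ(δ − 1.751) = Φ(0.017) = 0.5068.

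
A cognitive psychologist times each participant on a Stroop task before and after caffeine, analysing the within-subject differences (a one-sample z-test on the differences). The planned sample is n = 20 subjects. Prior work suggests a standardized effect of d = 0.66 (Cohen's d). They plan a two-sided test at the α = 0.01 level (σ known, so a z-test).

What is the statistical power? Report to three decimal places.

Power ≈ 0.646

Noncentrality parameter: δ = d·√n = 0.66 × √20 = 2.9516
Two-sided α = 0.01 → critical value z_{0.005} = 2.576.
Power = Φ(δ − 2.576) + Φ(−δ − 2.576) = Φ(0.376) + Φ(-5.527) = 0.6465 + 0.0000 = 0.6465.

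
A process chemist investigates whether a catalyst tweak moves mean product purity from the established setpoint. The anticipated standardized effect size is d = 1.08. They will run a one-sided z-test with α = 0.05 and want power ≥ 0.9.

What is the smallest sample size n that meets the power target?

Set Φ(δ − 1.645) = 0.9; then δ − 1.645 = Φ⁻¹(0.9) = 1.282, giving δ = 2.926.
δ = d·√n ⇒ n = (δ/d)² = (2.926 / 1.08)² = 7.34.
Rounding up, n = 8.

n = 8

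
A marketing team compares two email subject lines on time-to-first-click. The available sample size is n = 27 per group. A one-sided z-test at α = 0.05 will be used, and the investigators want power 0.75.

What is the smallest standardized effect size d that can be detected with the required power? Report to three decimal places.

Required noncentrality: δ = z_{0.05} + z_{0.25} = 1.645 + 0.674 = 2.319.
δ = d·√(n/2) ⇒ d = δ/√(n/2) = 2.319/√(27/2) = 0.6312.

d ≈ 0.631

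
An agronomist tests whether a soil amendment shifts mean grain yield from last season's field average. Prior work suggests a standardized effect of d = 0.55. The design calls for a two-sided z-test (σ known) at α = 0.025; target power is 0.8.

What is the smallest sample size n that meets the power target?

n = 32

For power 0.8 need Φ(δ − z_{0.0125}) = 0.8, so δ = z_{0.0125} + z_{0.20} = 2.241 + 0.842 = 3.083.
(For δ > 0 the lower-tail rejection region contributes negligibly to power, so the one-term inversion is standard.)
δ = d·√n ⇒ n = (δ/d)² = (3.083 / 0.55)² = 31.42.
Round up to the next whole unit.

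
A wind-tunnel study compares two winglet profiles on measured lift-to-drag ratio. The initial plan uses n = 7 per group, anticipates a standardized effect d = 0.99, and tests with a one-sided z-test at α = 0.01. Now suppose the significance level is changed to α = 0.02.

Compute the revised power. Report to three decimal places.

δ = d·√(n/2) = 0.99 × √(7/2) = 1.8521 (unchanged). New critical value: z_{0.02} = 2.054.
Revised power = P(Z > 2.054 − δ) = Φ(-0.202) = 0.4201.

Power ≈ 0.420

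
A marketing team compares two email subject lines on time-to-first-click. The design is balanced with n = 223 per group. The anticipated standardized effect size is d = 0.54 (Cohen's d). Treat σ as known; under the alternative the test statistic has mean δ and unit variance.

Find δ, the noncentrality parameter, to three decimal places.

δ ≈ 5.702

δ = d·√(n/2) = 0.54 × √(223/2) = 5.7021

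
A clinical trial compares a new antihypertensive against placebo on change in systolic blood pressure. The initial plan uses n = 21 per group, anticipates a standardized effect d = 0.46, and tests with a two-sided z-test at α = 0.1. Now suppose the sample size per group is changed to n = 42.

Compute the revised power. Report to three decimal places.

With n = 42 per group: δ = d·√(n/2) = 0.46 × √(42/2) = 2.1080. Critical value z_{0.05} = 1.645.
Revised power = Φ(δ − 1.645) + Φ(−δ − 1.645) = Φ(0.463) + Φ(-3.753) = 0.6784 + 0.0001 = 0.6785.

Power ≈ 0.678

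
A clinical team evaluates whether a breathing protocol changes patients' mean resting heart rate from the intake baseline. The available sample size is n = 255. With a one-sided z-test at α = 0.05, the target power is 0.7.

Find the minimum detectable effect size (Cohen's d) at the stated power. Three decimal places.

Required noncentrality: δ = z_{0.05} + z_{0.30} = 1.645 + 0.524 = 2.169.
δ = d·√n ⇒ d = δ/√n = 2.169/√255 = 0.1358.

d ≈ 0.136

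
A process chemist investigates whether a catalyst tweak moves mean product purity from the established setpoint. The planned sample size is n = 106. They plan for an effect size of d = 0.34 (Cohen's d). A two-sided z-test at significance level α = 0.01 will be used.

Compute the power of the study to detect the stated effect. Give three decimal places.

Noncentrality parameter: δ = d·√n = 0.34 × √106 = 3.5005
Two-sided α = 0.01 → critical value z_{0.005} = 2.576.
Power = Φ(δ − 2.576) + Φ(−δ − 2.576) = Φ(0.925) + Φ(-6.076) = 0.8224 + 0.0000 = 0.8224.

Power ≈ 0.822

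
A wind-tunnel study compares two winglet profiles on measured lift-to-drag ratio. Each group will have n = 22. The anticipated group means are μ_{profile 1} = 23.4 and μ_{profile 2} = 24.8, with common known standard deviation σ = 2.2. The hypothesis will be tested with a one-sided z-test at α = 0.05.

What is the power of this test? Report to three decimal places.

Standardized effect: d = |μ_{profile 1} − μ_{profile 2}| / σ = |23.4 − 24.8| / 2.2 = 0.6364
Noncentrality parameter: δ = d·√(n/2) = 0.6364 × √(22/2) = 2.1106
Critical value for a one-sided test at α = 0.05: z_α = 1.645.
Power = Φ(δ − 1.645) = Φ(0.466) = 0.6793.

Power ≈ 0.679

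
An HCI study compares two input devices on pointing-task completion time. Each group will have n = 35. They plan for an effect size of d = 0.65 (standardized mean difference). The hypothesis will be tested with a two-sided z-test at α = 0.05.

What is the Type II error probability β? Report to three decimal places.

β ≈ 0.224

Noncentrality parameter: δ = d·√(n/2) = 0.65 × √(35/2) = 2.7191
Critical value for a two-sided test at α = 0.05: z_{α/2} = 1.960.
Power = Φ(δ − 1.960) + Φ(−δ − 1.960) = Φ(0.759) + Φ(-4.679) = 0.7761 + 0.0000 = 0.7761.
Type II error: β = 1 − power = 1 − 0.7761 = 0.2239.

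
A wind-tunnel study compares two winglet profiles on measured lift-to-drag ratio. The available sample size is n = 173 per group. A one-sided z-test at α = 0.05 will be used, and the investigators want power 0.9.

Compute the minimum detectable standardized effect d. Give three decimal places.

d ≈ 0.315

Required noncentrality: δ = z_{0.05} + z_{0.10} = 1.645 + 1.282 = 2.926.
δ = d·√(n/2) ⇒ d = δ/√(n/2) = 2.926/√(173/2) = 0.3146.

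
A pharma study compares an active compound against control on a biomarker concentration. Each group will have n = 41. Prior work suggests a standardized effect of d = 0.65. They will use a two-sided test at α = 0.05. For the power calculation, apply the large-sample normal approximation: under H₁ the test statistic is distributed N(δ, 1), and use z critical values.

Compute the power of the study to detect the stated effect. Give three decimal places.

Power ≈ 0.837

Noncentrality parameter: δ = d·√(n/2) = 0.65 × √(41/2) = 2.9430
Two-sided α = 0.05 → critical value z_{0.025} = 1.960.
Power = Φ(δ − 1.960) + Φ(−δ − 1.960) = Φ(0.983) + Φ(-4.903) = 0.8372 + 0.0000 = 0.8372.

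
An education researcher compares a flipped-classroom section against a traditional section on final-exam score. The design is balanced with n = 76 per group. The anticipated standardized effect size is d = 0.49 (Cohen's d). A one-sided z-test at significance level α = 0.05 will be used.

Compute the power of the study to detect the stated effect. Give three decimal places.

Power ≈ 0.916

Noncentrality parameter: δ = d·√(n/2) = 0.49 × √(76/2) = 3.0206
Critical value for a one-sided test at α = 0.05: z_α = 1.645.
Power = P(Z > 1.645 − δ) = Φ(1.376) = 0.9155.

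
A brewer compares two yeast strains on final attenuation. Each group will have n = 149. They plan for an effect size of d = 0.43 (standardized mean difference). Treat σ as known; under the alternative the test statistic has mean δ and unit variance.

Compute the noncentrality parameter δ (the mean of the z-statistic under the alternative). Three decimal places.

δ ≈ 3.711

The noncentrality parameter scales effect size by the design's sample-size factor: δ = d·√(n/2) = 0.43 × √(149/2) = 3.7115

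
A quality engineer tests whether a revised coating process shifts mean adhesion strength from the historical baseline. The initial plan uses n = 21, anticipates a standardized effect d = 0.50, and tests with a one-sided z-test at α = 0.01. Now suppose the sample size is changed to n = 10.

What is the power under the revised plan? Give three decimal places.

With n = 10: δ = d·√n = 0.50 × √10 = 1.5811. Critical value z_{0.01} = 2.326.
Revised power = Φ(δ − 2.326) = Φ(-0.745) = 0.2281.

Power ≈ 0.228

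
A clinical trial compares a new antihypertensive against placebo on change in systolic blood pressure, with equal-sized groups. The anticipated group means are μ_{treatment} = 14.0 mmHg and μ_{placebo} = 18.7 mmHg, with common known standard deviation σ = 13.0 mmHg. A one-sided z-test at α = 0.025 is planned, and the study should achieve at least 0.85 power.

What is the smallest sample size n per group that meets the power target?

Standardized effect: d = |μ_{treatment} − μ_{placebo}| / σ = |14.0 − 18.7| / 13.0 = 0.3615
Set Φ(δ − 1.960) = 0.85; then δ − 1.960 = Φ⁻¹(0.85) = 1.036, giving δ = 2.996.
δ = d·√(n/2) ⇒ n = 2(δ/d)² = 2 × (2.996 / 0.3615)² = 137.38.
Rounding up, n = 138 per group.

n = 138 per group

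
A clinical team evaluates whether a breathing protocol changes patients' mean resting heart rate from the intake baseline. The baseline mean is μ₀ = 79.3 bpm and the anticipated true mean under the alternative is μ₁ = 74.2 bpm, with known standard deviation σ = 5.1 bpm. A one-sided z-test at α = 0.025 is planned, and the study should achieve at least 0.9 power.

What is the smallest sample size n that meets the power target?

n = 11

Standardized effect: d = |μ₁ − μ₀| / σ = |74.2 − 79.3| / 5.1 = 1.0000
Set Φ(δ − 1.960) = 0.9; then δ − 1.960 = Φ⁻¹(0.9) = 1.282, giving δ = 3.242.
δ = d·√n ⇒ n = (δ/d)² = (3.242 / 1.0000)² = 10.51.
Round up to the next whole unit.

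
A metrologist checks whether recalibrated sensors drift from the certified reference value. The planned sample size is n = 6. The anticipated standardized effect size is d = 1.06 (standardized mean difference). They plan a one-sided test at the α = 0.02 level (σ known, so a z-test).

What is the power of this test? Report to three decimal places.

Noncentrality parameter: δ = d·√n = 1.06 × √6 = 2.5965
One-sided α = 0.02 → critical value z_{0.02} = 2.054.
Power = P(Z > 2.054 − δ) = Φ(0.543) = 0.7063.

Power ≈ 0.706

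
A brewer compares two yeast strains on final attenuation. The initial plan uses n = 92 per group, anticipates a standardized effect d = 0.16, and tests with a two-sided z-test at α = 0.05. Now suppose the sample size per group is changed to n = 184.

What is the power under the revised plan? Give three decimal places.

Power ≈ 0.336

With n = 184 per group: δ = d·√(n/2) = 0.16 × √(184/2) = 1.5347. Critical value z_{0.025} = 1.960.
Revised power = Φ(δ − 1.960) + Φ(−δ − 1.960) = Φ(-0.425) + Φ(-3.495) = 0.3353 + 0.0002 = 0.3355.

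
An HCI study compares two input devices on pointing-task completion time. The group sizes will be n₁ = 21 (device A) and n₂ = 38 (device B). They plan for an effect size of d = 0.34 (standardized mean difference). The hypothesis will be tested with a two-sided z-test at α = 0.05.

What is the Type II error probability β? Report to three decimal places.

Noncentrality parameter: δ = d / √(1/n₁ + 1/n₂) = 0.34 / √(1/21 + 1/38) = 1.2504
Two-sided α = 0.05 → critical value z_{0.025} = 1.960.
Power = Φ(δ − 1.960) + Φ(−δ − 1.960) = Φ(-0.710) + Φ(-3.210) = 0.2390 + 0.0007 = 0.2397.
Type II error: β = 1 − power = 1 − 0.2397 = 0.7603.

β ≈ 0.760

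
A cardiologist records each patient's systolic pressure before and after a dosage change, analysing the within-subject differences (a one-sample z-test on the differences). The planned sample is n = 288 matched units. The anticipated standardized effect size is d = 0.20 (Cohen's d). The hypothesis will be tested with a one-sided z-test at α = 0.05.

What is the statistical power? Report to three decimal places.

Power ≈ 0.960

Noncentrality parameter: δ = d·√n = 0.20 × √288 = 3.3941
Critical value for a one-sided test at α = 0.05: z_α = 1.645.
Power = P(Z > 1.645 − δ) = Φ(1.749) = 0.9599.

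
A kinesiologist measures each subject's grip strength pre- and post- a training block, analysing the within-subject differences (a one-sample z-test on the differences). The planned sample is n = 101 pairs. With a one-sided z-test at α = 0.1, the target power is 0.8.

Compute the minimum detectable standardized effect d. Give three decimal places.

Required noncentrality: δ = z_{0.1} + z_{0.20} = 1.282 + 0.842 = 2.123.
δ = d·√n ⇒ d = δ/√n = 2.123/√101 = 0.2113.

d ≈ 0.211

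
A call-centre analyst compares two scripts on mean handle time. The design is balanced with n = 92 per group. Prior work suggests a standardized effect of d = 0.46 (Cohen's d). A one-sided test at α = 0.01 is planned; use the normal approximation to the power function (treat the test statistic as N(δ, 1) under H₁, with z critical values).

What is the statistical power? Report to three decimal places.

Noncentrality parameter: δ = d·√(n/2) = 0.46 × √(92/2) = 3.1199
One-sided α = 0.01 → critical value z_{0.01} = 2.326.
Power = Φ(δ − 2.326) = Φ(0.794) = 0.7863.

Power ≈ 0.786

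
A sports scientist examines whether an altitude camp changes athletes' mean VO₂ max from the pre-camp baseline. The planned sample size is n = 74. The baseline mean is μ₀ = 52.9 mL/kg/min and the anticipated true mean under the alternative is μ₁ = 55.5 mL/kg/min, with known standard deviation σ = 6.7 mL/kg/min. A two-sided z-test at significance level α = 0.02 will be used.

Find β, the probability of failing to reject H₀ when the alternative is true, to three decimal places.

β ≈ 0.156

Standardized effect: d = |μ₁ − μ₀| / σ = |55.5 − 52.9| / 6.7 = 0.3881
Noncentrality parameter: δ = d·√n = 0.3881 × √74 = 3.3382
Two-sided α = 0.02 → critical value z_{0.01} = 2.326.
Power = Φ(δ − 2.326) + Φ(−δ − 2.326) = Φ(1.012) + Φ(-5.665) = 0.8442 + 0.0000 = 0.8442.
Type II error: β = 1 − power = 1 − 0.8442 = 0.1558.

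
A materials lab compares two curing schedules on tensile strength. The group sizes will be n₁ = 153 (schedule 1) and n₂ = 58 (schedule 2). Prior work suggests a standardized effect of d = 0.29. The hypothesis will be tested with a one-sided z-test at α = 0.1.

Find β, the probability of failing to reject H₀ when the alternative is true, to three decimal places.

Noncentrality parameter: δ = d / √(1/n₁ + 1/n₂) = 0.29 / √(1/153 + 1/58) = 1.8807
Critical value for a one-sided test at α = 0.1: z_α = 1.282.
Power = P(Z > 1.282 − δ) = Φ(0.599) = 0.7255.
Type II error: β = 1 − power = 1 − 0.7255 = 0.2745.

β ≈ 0.275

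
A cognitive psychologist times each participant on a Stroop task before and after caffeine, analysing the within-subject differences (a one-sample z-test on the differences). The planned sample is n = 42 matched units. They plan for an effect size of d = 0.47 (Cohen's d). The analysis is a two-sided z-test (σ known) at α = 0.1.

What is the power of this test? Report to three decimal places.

Power ≈ 0.919

Noncentrality parameter: δ = d·√n = 0.47 × √42 = 3.0459
Two-sided α = 0.1 → critical value z_{0.05} = 1.645.
Power = Φ(δ − 1.645) + Φ(−δ − 1.645) = Φ(1.401) + Φ(-4.691) = 0.9194 + 0.0000 = 0.9194.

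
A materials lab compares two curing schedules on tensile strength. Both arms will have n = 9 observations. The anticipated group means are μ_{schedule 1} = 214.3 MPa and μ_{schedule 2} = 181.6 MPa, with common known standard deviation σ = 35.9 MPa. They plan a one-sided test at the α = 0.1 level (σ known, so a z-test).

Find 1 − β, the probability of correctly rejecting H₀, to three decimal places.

Power ≈ 0.742

Standardized effect: d = |μ_{schedule 1} − μ_{schedule 2}| / σ = |214.3 − 181.6| / 35.9 = 0.9109
Noncentrality parameter: δ = d·√(n/2) = 0.9109 × √(9/2) = 1.9322
One-sided α = 0.1 → critical value z_{0.1} = 1.282.
Power = P(Z > 1.282 − δ) = Φ(0.651) = 0.7424.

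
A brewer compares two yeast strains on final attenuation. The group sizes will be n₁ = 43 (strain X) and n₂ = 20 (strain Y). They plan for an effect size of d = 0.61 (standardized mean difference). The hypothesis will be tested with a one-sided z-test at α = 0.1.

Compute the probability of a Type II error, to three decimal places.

Noncentrality parameter: δ = d / √(1/n₁ + 1/n₂) = 0.61 / √(1/43 + 1/20) = 2.2538
Critical value for a one-sided test at α = 0.1: z_α = 1.282.
Power = P(Z > 1.282 − δ) = Φ(0.972) = 0.8345.
Type II error: β = 1 − power = 1 − 0.8345 = 0.1655.

β ≈ 0.165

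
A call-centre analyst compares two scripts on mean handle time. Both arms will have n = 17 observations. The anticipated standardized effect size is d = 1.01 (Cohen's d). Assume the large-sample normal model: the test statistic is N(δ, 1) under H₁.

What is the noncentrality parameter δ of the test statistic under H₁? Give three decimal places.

δ = d·√(n/2) = 1.01 × √(17/2) = 2.9446

δ ≈ 2.945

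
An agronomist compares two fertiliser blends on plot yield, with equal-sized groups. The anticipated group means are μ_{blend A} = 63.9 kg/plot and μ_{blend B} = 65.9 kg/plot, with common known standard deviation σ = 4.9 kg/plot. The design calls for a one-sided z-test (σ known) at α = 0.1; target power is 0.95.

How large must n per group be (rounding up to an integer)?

Standardized effect: d = |μ_{blend A} − μ_{blend B}| / σ = |63.9 − 65.9| / 4.9 = 0.4082
For power 0.95 need Φ(δ − z_{0.1}) = 0.95, so δ = z_{0.1} + z_{0.05} = 1.282 + 1.645 = 2.926.
δ = d·√(n/2) ⇒ n = 2(δ/d)² = 2 × (2.926 / 0.4082)² = 102.81.
Round up to the next whole unit.

n = 103 per group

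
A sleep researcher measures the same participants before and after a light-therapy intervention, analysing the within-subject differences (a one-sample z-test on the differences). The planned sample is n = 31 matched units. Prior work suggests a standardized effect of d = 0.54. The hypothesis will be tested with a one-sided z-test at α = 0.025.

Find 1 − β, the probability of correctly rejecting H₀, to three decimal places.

Power ≈ 0.852

Noncentrality parameter: δ = d·√n = 0.54 × √31 = 3.0066
One-sided α = 0.025 → critical value z_{0.025} = 1.960.
Power = Φ(δ − 1.960) = Φ(1.047) = 0.8524.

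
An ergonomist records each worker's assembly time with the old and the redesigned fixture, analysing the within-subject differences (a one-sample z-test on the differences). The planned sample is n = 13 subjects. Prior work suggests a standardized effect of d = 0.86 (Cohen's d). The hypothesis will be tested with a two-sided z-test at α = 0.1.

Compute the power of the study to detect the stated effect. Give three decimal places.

Noncentrality parameter: δ = d·√n = 0.86 × √13 = 3.1008
Critical value for a two-sided test at α = 0.1: z_{α/2} = 1.645.
Power = Φ(δ − 1.645) + Φ(−δ − 1.645) = Φ(1.456) + Φ(-4.746) = 0.9273 + 0.0000 = 0.9273.

Power ≈ 0.927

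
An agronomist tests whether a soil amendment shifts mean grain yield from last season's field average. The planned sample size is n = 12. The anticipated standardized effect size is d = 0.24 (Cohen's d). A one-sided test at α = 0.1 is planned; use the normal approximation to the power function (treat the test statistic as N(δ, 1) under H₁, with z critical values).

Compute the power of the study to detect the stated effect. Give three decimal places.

Power ≈ 0.326

Noncentrality parameter: δ = d·√n = 0.24 × √12 = 0.8314
Critical value for a one-sided test at α = 0.1: z_α = 1.282.
Power = Φ(δ − 1.282) = Φ(-0.450) = 0.3263.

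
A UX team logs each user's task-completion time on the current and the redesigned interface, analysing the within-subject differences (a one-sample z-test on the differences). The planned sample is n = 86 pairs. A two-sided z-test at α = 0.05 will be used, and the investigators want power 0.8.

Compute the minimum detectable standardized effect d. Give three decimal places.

Required noncentrality: δ = z_{0.025} + z_{0.20} = 1.960 + 0.842 = 2.802.
(Lower-tail contribution to power is negligible for δ > 0.)
δ = d·√n ⇒ d = δ/√n = 2.802/√86 = 0.3021.

d ≈ 0.302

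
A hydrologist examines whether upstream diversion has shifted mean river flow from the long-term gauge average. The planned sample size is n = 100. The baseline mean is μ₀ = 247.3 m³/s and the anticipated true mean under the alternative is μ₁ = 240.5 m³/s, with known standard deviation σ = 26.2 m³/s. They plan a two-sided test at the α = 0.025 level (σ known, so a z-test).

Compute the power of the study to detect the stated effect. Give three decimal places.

Power ≈ 0.638

Standardized effect: d = |μ₁ − μ₀| / σ = |240.5 − 247.3| / 26.2 = 0.2595
Noncentrality parameter: δ = d·√n = 0.2595 × √100 = 2.5954
Two-sided α = 0.025 → critical value z_{0.0125} = 2.241.
Power = Φ(δ − 2.241) + Φ(−δ − 2.241) = Φ(0.354) + Φ(-4.837) = 0.6383 + 0.0000 = 0.6383.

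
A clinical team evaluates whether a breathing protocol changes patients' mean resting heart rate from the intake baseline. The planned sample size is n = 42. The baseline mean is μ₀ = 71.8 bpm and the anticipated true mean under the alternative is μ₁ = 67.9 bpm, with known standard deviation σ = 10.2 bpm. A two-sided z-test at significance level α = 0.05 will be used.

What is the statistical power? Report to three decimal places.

Standardized effect: d = |μ₁ − μ₀| / σ = |67.9 − 71.8| / 10.2 = 0.3824
Noncentrality parameter: δ = d·√n = 0.3824 × √42 = 2.4779
Two-sided α = 0.05 → critical value z_{0.025} = 1.960.
Power = Φ(δ − 1.960) + Φ(−δ − 1.960) = Φ(0.518) + Φ(-4.438) = 0.6978 + 0.0000 = 0.6978.

Power ≈ 0.698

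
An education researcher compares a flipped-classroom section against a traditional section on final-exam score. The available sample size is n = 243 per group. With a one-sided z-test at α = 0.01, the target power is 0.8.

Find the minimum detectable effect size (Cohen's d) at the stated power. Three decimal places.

d ≈ 0.287

Need Φ(δ − 2.326) = 0.8, so δ = 2.326 + 0.842 = 3.168.
δ = d·√(n/2) ⇒ d = δ/√(n/2) = 3.168/√(243/2) = 0.2874.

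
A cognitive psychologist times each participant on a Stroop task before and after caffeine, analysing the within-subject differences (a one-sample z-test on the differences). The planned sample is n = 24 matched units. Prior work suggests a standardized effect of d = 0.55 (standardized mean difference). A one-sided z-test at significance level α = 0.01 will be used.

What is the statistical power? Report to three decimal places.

Power ≈ 0.644

Noncentrality parameter: δ = d·√n = 0.55 × √24 = 2.6944
Critical value for a one-sided test at α = 0.01: z_α = 2.326.
Power = P(Z > 2.326 − δ) = Φ(0.368) = 0.6436.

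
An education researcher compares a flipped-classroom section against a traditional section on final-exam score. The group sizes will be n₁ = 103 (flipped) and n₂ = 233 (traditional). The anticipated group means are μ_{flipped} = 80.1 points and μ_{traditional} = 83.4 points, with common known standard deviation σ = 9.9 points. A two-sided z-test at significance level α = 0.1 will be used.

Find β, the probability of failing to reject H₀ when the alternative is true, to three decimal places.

Standardized effect: d = |μ_{flipped} − μ_{traditional}| / σ = |80.1 − 83.4| / 9.9 = 0.3333
Noncentrality parameter: δ = d / √(1/n₁ + 1/n₂) = 0.3333 / √(1/103 + 1/233) = 2.8171
Two-sided α = 0.1 → critical value z_{0.05} = 1.645.
Power = Φ(δ − 1.645) + Φ(−δ − 1.645) = Φ(1.172) + Φ(-4.462) = 0.8795 + 0.0000 = 0.8795.
Type II error: β = 1 − power = 1 − 0.8795 = 0.1205.

β ≈ 0.121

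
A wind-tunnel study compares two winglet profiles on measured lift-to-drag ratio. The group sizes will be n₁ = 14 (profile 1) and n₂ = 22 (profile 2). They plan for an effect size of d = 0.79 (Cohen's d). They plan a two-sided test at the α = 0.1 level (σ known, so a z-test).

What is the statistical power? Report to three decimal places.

Noncentrality parameter: δ = d / √(1/n₁ + 1/n₂) = 0.79 / √(1/14 + 1/22) = 2.3107
Critical value for a two-sided test at α = 0.1: z_{α/2} = 1.645.
Power = Φ(δ − 1.645) + Φ(−δ − 1.645) = Φ(0.666) + Φ(-3.956) = 0.7473 + 0.0000 = 0.7473.

Power ≈ 0.747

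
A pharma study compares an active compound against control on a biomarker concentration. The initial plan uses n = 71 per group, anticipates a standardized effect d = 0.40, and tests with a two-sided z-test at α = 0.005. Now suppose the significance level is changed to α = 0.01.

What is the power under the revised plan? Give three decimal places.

Power ≈ 0.424

δ = d·√(n/2) = 0.40 × √(71/2) = 2.3833 (unchanged). New critical value: z_{0.005} = 2.576.
Revised power = Φ(δ − 2.576) + Φ(−δ − 2.576) = Φ(-0.193) + Φ(-4.959) = 0.4237 + 0.0000 = 0.4237.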